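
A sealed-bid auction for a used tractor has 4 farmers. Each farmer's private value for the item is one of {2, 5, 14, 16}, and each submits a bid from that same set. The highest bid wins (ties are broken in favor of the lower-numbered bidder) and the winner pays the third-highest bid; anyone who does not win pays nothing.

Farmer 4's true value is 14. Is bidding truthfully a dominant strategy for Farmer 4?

No

Consider the case where Farmer 1 bids 2, Farmer 2 bids 2 and Farmer 3 bids 14.
Truthful bid 14: loses, pays 0, utility 0.
Bid 16 instead: wins, pays 2, utility 14 - 2 = 12.
Since 12 > 0, bidding 16 is strictly better here, so truthful bidding is not dominant.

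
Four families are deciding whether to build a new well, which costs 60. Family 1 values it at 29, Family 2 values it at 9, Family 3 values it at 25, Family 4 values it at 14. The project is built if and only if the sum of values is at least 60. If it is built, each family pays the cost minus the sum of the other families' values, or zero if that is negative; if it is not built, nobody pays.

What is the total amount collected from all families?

Total value 77 ≥ cost 60, so it is built.
Family 1: others sum to 48; max(0, 60 - 48) = 12.
Family 2: others sum to 68; max(0, 60 - 68) = 0.
Family 3: others sum to 52; max(0, 60 - 52) = 8.
Family 4: others sum to 63; max(0, 60 - 63) = 0.
Total collected = 12 + 0 + 8 + 0 = 20.

20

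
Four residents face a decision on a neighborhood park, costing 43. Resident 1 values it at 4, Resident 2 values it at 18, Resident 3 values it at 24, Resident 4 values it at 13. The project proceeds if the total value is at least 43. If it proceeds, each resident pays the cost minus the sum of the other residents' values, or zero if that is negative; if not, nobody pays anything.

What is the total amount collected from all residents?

10

Total value 59 ≥ cost 43, so it is built.
Resident 1: others sum to 55; max(0, 43 - 55) = 0.
Resident 2: others sum to 41; max(0, 43 - 41) = 2.
Resident 3: others sum to 35; max(0, 43 - 35) = 8.
Resident 4: others sum to 46; max(0, 43 - 46) = 0.
Total collected = 0 + 2 + 8 + 0 = 10.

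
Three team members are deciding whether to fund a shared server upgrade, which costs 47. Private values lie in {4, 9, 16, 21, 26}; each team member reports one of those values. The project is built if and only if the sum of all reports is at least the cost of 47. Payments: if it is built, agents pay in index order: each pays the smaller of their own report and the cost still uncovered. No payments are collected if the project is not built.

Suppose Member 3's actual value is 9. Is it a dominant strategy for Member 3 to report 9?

Check each profile of the others' reports and compare truth against every alternative report.
Others report (21, 26): truth gives 9, best alternative gives 9.
Others report (26, 21): truth gives 9, best alternative gives 9.
Others report (26, 26): truth gives 9, best alternative gives 9.
Others report (16, 26): truth gives 4, best alternative gives 4.
Others report (21, 21): truth gives 4, best alternative gives 4.
Others report (26, 16): truth gives 4, best alternative gives 4.
(Remaining 19 profiles checked similarly; truth is weakly best in each.)
In every case the truthful report is at least as good as any alternative, so it is a dominant strategy.

Yes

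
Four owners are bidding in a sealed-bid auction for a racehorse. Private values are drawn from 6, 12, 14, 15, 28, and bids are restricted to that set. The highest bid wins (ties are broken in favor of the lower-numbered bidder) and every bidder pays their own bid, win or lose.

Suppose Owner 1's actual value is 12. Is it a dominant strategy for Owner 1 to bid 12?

Consider the case where Owner 2 bids 6, Owner 3 bids 6 and Owner 4 bids 6.
Truthful bid 12: wins, pays 12, utility 12 - 12 = 0.
Bid 6 instead: wins, pays 6, utility 12 - 6 = 6.
Since 6 > 0, bidding 6 is strictly better here, so truthful bidding is not dominant.

No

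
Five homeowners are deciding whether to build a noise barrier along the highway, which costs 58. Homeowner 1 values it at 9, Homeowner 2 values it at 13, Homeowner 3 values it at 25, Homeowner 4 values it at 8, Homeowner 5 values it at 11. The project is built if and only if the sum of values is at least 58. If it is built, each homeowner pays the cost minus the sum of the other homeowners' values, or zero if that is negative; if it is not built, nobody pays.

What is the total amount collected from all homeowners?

Total value 66 ≥ cost 58, so it is built.
Homeowner 1: others sum to 57; max(0, 58 - 57) = 1.
Homeowner 2: others sum to 53; max(0, 58 - 53) = 5.
Homeowner 3: others sum to 41; max(0, 58 - 41) = 17.
Homeowner 4: others sum to 58; max(0, 58 - 58) = 0.
Homeowner 5: others sum to 55; max(0, 58 - 55) = 3.
Total collected = 1 + 5 + 17 + 0 + 3 = 26.

26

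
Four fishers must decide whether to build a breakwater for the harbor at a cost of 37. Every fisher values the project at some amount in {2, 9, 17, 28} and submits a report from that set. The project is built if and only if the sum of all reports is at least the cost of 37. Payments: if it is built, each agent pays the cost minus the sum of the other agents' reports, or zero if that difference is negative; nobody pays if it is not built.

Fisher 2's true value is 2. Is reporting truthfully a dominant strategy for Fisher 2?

Check each profile of the others' reports and compare truth against every alternative report.
Others report (2, 9, 17): truth gives 0, best alternative gives -7.
Others report (2, 17, 9): truth gives 0, best alternative gives -7.
Others report (9, 2, 17): truth gives 0, best alternative gives -7.
Others report (9, 17, 2): truth gives 0, best alternative gives -7.
Others report (17, 2, 9): truth gives 0, best alternative gives -7.
Others report (17, 9, 2): truth gives 0, best alternative gives -7.
(Remaining 58 profiles checked similarly; truth is weakly best in each.)
In every case the truthful report is at least as good as any alternative, so it is a dominant strategy.

Yes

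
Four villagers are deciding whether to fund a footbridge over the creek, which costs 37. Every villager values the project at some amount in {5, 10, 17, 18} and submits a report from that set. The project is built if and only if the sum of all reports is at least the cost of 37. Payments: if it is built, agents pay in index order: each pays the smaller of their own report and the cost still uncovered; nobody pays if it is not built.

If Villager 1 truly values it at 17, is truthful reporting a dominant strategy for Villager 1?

No

Consider the case where Villager 2 reports 5, Villager 3 reports 5 and Villager 4 reports 17.
Truthful report 17: project built, pays 17, utility 17 - 17 = 0.
Report 10 instead: project built, pays 10, utility 17 - 10 = 7.
Since 7 > 0, reporting 10 is strictly better here, so truthful reporting is not dominant.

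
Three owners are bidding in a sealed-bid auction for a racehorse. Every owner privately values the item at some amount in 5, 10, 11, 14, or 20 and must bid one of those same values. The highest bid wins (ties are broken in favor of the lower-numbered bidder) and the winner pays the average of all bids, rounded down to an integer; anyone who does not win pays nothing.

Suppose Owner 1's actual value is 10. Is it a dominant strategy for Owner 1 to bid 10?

No

Consider the case where Owner 2 bids 5 and Owner 3 bids 5.
Truthful bid 10: wins, pays 6, utility 10 - 6 = 4.
Bid 5 instead: wins, pays 5, utility 10 - 5 = 5.
Since 5 > 4, bidding 5 is strictly better here, so truthful bidding is not dominant.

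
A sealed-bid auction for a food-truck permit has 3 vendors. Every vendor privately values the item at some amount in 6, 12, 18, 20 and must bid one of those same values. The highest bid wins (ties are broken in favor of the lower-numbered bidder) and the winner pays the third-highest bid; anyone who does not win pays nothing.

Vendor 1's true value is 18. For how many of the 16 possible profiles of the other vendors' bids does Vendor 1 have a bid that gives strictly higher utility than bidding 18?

Others bid (6, 20): truth gives 0; bid 20 gives 12 > 0. Violating.
Others bid (12, 20): truth gives 0; bid 20 gives 6 > 0. Violating.
Others bid (20, 6): truth gives 0; bid 20 gives 12 > 0. Violating.
Others bid (20, 12): truth gives 0; bid 20 gives 6 > 0. Violating.
Others bid (6, 6): truth gives 12; no alternative beats it.
Others bid (6, 12): truth gives 12; no alternative beats it.
(Checking all 16 profiles: 4 have a profitable deviation, 12 do not.)

4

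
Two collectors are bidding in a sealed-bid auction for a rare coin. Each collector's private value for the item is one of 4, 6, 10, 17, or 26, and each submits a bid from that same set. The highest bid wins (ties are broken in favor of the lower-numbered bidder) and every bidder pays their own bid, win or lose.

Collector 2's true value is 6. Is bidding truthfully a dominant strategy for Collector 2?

No

Consider the case where Collector 1 bids 6.
Truthful bid 6: loses but pays 6, utility -6.
Bid 4 instead: loses but pays 4, utility -4.
Since -4 > -6, bidding 4 is strictly better here, so truthful bidding is not dominant.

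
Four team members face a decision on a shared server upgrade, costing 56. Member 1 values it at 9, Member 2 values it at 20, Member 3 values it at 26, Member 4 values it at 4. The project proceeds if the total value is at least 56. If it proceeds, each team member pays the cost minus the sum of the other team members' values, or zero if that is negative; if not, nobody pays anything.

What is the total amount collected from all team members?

47

Total value 59 ≥ cost 56, so it is built.
Member 1: others sum to 50; max(0, 56 - 50) = 6.
Member 2: others sum to 39; max(0, 56 - 39) = 17.
Member 3: others sum to 33; max(0, 56 - 33) = 23.
Member 4: others sum to 55; max(0, 56 - 55) = 1.
Total collected = 6 + 17 + 23 + 1 = 47.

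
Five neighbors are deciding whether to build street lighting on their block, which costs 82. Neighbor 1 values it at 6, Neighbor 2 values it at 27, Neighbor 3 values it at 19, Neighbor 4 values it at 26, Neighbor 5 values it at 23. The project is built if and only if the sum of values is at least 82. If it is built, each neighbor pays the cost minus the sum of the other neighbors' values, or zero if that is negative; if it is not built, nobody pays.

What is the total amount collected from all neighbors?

Total value 101 ≥ cost 82, so it is built.
Neighbor 1: others sum to 95; max(0, 82 - 95) = 0.
Neighbor 2: others sum to 74; max(0, 82 - 74) = 8.
Neighbor 3: others sum to 82; max(0, 82 - 82) = 0.
Neighbor 4: others sum to 75; max(0, 82 - 75) = 7.
Neighbor 5: others sum to 78; max(0, 82 - 78) = 4.
Total collected = 0 + 8 + 0 + 7 + 4 = 19.

19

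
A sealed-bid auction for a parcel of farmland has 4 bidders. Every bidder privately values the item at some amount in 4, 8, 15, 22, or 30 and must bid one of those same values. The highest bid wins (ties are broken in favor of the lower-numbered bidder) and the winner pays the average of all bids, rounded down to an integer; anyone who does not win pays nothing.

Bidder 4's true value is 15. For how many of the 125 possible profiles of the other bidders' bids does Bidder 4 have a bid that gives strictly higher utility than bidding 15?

Others bid (4, 4, 4): truth gives 9; bid 8 gives 10 > 9. Violating.
Others bid (4, 4, 15): truth gives 0; bid 22 gives 4 > 0. Violating.
Others bid (4, 8, 15): truth gives 0; bid 22 gives 3 > 0. Violating.
Others bid (4, 15, 4): truth gives 0; bid 22 gives 4 > 0. Violating.
Others bid (4, 4, 8): truth gives 8; no alternative beats it.
Others bid (4, 4, 22): truth gives 0; no alternative beats it.
(Checking all 125 profiles: 16 have a profitable deviation, 109 do not.)

16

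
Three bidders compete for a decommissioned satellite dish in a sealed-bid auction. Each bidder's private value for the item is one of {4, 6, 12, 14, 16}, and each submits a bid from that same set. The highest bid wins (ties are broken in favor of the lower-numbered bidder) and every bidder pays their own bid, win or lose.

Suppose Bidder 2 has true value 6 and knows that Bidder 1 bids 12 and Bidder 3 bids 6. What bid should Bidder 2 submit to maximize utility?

4

Bid 4: loses but pays 4, utility -4.
Bid 6: loses but pays 6, utility -6.
Bid 12: loses but pays 12, utility -12.
Bid 14: wins, pays 14, utility 6 - 14 = -8.
Bid 16: wins, pays 16, utility 6 - 16 = -10.
The best choice is 4 with utility -4.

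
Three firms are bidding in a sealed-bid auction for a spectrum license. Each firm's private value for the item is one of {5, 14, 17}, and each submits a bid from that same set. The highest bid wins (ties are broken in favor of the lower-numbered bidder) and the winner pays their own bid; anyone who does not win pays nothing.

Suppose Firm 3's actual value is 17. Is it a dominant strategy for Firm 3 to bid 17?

No

Consider the case where Firm 1 bids 5 and Firm 2 bids 5.
Truthful bid 17: wins, pays 17, utility 17 - 17 = 0.
Bid 14 instead: wins, pays 14, utility 17 - 14 = 3.
Since 3 > 0, bidding 14 is strictly better here, so truthful bidding is not dominant.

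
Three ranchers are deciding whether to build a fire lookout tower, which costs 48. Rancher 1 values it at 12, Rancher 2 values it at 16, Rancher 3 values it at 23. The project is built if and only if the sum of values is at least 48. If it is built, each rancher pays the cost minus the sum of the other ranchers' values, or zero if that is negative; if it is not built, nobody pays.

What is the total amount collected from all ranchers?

Total value 51 ≥ cost 48, so it is built.
Rancher 1: others sum to 39; max(0, 48 - 39) = 9.
Rancher 2: others sum to 35; max(0, 48 - 35) = 13.
Rancher 3: others sum to 28; max(0, 48 - 28) = 20.
Total collected = 9 + 13 + 20 = 42.

42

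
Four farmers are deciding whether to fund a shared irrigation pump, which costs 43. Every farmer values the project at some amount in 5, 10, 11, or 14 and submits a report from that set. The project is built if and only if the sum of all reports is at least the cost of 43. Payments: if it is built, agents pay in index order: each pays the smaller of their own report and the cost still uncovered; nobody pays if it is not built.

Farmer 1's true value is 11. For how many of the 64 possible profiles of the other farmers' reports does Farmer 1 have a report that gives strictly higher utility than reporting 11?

23

Others report (5, 14, 14): truth gives 0; report 10 gives 1 > 0. Violating.
Others report (10, 10, 14): truth gives 0; report 10 gives 1 > 0. Violating.
Others report (10, 11, 14): truth gives 0; report 10 gives 1 > 0. Violating.
Others report (10, 14, 10): truth gives 0; report 10 gives 1 > 0. Violating.
Others report (5, 5, 5): truth gives 0; no alternative beats it.
Others report (5, 5, 10): truth gives 0; no alternative beats it.
(Checking all 64 profiles: 23 have a profitable deviation, 41 do not.)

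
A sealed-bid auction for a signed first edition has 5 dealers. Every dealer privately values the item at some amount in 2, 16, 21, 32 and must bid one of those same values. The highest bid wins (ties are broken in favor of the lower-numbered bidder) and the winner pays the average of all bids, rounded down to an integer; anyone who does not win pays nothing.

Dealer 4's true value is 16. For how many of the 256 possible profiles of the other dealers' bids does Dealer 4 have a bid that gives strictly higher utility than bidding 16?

Others bid (2, 2, 2, 21): truth gives 0; bid 21 gives 7 > 0. Violating.
Others bid (2, 2, 2, 32): truth gives 0; bid 32 gives 2 > 0. Violating.
Others bid (2, 2, 16, 2): truth gives 0; bid 21 gives 8 > 0. Violating.
Others bid (2, 2, 16, 16): truth gives 0; bid 21 gives 5 > 0. Violating.
Others bid (2, 2, 2, 2): truth gives 12; no alternative beats it.
Others bid (2, 2, 2, 16): truth gives 9; no alternative beats it.
(Checking all 256 profiles: 39 have a profitable deviation, 217 do not.)

39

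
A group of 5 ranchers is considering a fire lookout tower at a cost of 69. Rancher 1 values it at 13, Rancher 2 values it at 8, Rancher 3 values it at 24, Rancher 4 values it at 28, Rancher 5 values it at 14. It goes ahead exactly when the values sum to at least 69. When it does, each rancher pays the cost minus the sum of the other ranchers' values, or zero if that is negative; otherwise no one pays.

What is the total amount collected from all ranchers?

Total value 87 ≥ cost 69, so it is built.
Rancher 1: others sum to 74; max(0, 69 - 74) = 0.
Rancher 2: others sum to 79; max(0, 69 - 79) = 0.
Rancher 3: others sum to 63; max(0, 69 - 63) = 6.
Rancher 4: others sum to 59; max(0, 69 - 59) = 10.
Rancher 5: others sum to 73; max(0, 69 - 73) = 0.
Total collected = 0 + 0 + 6 + 10 + 0 = 16.

16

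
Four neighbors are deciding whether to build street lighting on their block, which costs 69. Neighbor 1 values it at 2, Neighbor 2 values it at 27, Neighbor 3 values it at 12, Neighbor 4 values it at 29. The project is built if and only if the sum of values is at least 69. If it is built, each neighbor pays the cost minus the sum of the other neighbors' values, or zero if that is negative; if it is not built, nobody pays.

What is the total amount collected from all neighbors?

Total value 70 ≥ cost 69, so it is built.
Neighbor 1: others sum to 68; max(0, 69 - 68) = 1.
Neighbor 2: others sum to 43; max(0, 69 - 43) = 26.
Neighbor 3: others sum to 58; max(0, 69 - 58) = 11.
Neighbor 4: others sum to 41; max(0, 69 - 41) = 28.
Total collected = 1 + 26 + 11 + 28 = 66.

66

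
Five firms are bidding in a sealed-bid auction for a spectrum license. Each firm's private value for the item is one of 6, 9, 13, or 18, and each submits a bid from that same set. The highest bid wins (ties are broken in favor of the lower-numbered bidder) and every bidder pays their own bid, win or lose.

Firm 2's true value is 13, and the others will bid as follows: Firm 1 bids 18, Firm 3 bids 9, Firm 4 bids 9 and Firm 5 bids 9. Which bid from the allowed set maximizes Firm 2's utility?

Bid 6: loses but pays 6, utility -6.
Bid 9: loses but pays 9, utility -9.
Bid 13: loses but pays 13, utility -13.
Bid 18: loses but pays 18, utility -18.
The best choice is 6 with utility -6.

6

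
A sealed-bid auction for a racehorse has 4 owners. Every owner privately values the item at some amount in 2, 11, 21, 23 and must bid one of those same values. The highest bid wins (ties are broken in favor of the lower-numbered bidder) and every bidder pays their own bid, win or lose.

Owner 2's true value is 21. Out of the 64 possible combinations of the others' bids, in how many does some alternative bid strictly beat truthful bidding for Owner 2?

Others bid (2, 2, 2): truth gives 0; bid 11 gives 10 > 0. Violating.
Others bid (2, 2, 11): truth gives 0; bid 11 gives 10 > 0. Violating.
Others bid (2, 2, 23): truth gives -21; bid 2 gives -2 > -21. Violating.
Others bid (2, 11, 2): truth gives 0; bid 11 gives 10 > 0. Violating.
Others bid (2, 2, 21): truth gives 0; no alternative beats it.
Others bid (2, 11, 21): truth gives 0; no alternative beats it.
(Checking all 64 profiles: 50 have a profitable deviation, 14 do not.)

50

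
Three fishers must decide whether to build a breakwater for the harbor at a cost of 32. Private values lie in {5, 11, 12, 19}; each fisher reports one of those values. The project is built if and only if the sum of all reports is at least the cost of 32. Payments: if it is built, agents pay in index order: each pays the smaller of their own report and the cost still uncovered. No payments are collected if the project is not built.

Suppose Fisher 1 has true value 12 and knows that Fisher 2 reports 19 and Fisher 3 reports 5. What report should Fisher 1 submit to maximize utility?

Report 5: project not built, utility 0.
Report 11: project built, pays 11, utility 12 - 11 = 1.
Report 12: project built, pays 12, utility 12 - 12 = 0.
Report 19: project built, pays 19, utility 12 - 19 = -7.
The best choice is 11 with utility 1.

11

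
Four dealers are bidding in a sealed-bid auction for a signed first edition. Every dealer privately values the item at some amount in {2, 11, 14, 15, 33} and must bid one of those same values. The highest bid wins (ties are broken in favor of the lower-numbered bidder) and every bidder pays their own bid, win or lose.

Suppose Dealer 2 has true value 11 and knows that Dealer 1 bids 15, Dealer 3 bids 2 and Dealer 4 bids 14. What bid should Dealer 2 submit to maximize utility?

Bid 2: loses but pays 2, utility -2.
Bid 11: loses but pays 11, utility -11.
Bid 14: loses but pays 14, utility -14.
Bid 15: loses but pays 15, utility -15.
Bid 33: wins, pays 33, utility 11 - 33 = -22.
The best choice is 2 with utility -2.

2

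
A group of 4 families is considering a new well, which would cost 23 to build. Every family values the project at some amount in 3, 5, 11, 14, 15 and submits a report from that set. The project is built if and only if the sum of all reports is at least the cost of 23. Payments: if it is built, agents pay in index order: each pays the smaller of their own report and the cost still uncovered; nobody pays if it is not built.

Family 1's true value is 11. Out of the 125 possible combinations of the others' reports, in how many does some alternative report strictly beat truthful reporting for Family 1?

114

Others report (3, 3, 14): truth gives 0; report 3 gives 8 > 0. Violating.
Others report (3, 3, 15): truth gives 0; report 3 gives 8 > 0. Violating.
Others report (3, 5, 11): truth gives 0; report 5 gives 6 > 0. Violating.
Others report (3, 5, 14): truth gives 0; report 3 gives 8 > 0. Violating.
Others report (3, 3, 3): truth gives 0; no alternative beats it.
Others report (3, 3, 5): truth gives 0; no alternative beats it.
(Checking all 125 profiles: 114 have a profitable deviation, 11 do not.)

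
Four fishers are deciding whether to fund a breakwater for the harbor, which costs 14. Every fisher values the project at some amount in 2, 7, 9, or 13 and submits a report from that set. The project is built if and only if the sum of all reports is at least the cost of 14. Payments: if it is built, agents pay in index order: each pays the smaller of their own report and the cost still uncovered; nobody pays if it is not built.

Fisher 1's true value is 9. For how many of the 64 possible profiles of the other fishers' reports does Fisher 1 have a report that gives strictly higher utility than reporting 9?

63

Others report (2, 2, 7): truth gives 0; report 7 gives 2 > 0. Violating.
Others report (2, 2, 9): truth gives 0; report 2 gives 7 > 0. Violating.
Others report (2, 2, 13): truth gives 0; report 2 gives 7 > 0. Violating.
Others report (2, 7, 2): truth gives 0; report 7 gives 2 > 0. Violating.
Others report (2, 2, 2): truth gives 0; no alternative beats it.
(Checking all 64 profiles: 63 have a profitable deviation, 1 does not.)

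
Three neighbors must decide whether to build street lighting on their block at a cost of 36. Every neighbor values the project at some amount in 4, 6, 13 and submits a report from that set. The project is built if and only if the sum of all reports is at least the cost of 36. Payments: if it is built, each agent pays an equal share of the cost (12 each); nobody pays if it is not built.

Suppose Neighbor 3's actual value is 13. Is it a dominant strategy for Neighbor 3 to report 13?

Yes

Check each profile of the others' reports and compare truth against every alternative report.
Others report (13, 13): truth gives 1, best alternative gives 0.
Others report (4, 4): truth gives 0, best alternative gives 0.
Others report (4, 6): truth gives 0, best alternative gives 0.
Others report (4, 13): truth gives 0, best alternative gives 0.
Others report (6, 4): truth gives 0, best alternative gives 0.
Others report (6, 6): truth gives 0, best alternative gives 0.
(Remaining 3 profiles checked similarly; truth is weakly best in each.)
In every case the truthful report is at least as good as any alternative, so it is a dominant strategy.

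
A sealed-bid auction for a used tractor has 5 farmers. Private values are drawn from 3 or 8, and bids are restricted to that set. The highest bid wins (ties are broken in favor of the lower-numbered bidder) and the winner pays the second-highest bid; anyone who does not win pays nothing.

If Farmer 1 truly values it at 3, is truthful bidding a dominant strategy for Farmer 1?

Check each profile of the others' bids and compare truth against every alternative bid.
Others bid (3, 3, 3, 8): truth gives 0, best alternative gives -5.
Others bid (3, 3, 8, 3): truth gives 0, best alternative gives -5.
Others bid (3, 3, 8, 8): truth gives 0, best alternative gives -5.
Others bid (3, 8, 3, 3): truth gives 0, best alternative gives -5.
Others bid (3, 8, 3, 8): truth gives 0, best alternative gives -5.
Others bid (3, 8, 8, 3): truth gives 0, best alternative gives -5.
(Remaining 10 profiles checked similarly; truth is weakly best in each.)
In every case the truthful bid is at least as good as any alternative, so it is a dominant strategy.

Yes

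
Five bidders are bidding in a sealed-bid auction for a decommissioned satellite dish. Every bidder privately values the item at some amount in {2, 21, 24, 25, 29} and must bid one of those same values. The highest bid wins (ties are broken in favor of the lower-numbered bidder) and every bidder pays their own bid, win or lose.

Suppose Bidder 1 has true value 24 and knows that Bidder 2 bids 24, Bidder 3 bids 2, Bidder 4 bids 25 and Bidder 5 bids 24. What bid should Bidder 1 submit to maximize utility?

25

Bid 2: loses but pays 2, utility -2.
Bid 21: loses but pays 21, utility -21.
Bid 24: loses but pays 24, utility -24.
Bid 25: wins, pays 25, utility 24 - 25 = -1.
Bid 29: wins, pays 29, utility 24 - 29 = -5.
The best choice is 25 with utility -1.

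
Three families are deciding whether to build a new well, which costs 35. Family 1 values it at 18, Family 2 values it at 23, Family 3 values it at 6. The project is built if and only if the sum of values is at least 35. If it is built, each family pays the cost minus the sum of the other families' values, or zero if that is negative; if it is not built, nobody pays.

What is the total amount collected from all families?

17

Total value 47 ≥ cost 35, so it is built.
Family 1: others sum to 29; max(0, 35 - 29) = 6.
Family 2: others sum to 24; max(0, 35 - 24) = 11.
Family 3: others sum to 41; max(0, 35 - 41) = 0.
Total collected = 6 + 11 + 0 = 17.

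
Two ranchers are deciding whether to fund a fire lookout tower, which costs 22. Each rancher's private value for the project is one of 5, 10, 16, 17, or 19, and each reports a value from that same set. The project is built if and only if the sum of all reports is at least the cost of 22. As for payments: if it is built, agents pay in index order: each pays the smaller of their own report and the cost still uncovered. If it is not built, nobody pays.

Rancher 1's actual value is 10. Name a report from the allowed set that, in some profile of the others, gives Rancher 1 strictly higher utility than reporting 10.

5

Suppose Rancher 2 reports 17.
Report 10: project built, pays 10, utility 10 - 10 = 0.
Report 5: project built, pays 5, utility 10 - 5 = 5.
So reporting 5 beats truth here (5 > 0).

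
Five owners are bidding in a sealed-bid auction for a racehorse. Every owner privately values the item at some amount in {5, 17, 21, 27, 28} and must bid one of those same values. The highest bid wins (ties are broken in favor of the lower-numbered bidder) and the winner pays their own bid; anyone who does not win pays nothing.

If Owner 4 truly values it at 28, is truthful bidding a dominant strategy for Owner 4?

No

Consider the case where Owner 1 bids 5, Owner 2 bids 5, Owner 3 bids 5 and Owner 5 bids 5.
Truthful bid 28: wins, pays 28, utility 28 - 28 = 0.
Bid 17 instead: wins, pays 17, utility 28 - 17 = 11.
Since 11 > 0, bidding 17 is strictly better here, so truthful bidding is not dominant.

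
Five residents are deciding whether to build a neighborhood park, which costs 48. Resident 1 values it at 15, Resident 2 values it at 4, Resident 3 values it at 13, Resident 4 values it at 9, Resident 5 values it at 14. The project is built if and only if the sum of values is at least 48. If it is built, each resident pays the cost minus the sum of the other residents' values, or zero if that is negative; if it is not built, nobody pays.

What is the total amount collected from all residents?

23

Total value 55 ≥ cost 48, so it is built.
Resident 1: others sum to 40; max(0, 48 - 40) = 8.
Resident 2: others sum to 51; max(0, 48 - 51) = 0.
Resident 3: others sum to 42; max(0, 48 - 42) = 6.
Resident 4: others sum to 46; max(0, 48 - 46) = 2.
Resident 5: others sum to 41; max(0, 48 - 41) = 7.
Total collected = 8 + 0 + 6 + 2 + 7 = 23.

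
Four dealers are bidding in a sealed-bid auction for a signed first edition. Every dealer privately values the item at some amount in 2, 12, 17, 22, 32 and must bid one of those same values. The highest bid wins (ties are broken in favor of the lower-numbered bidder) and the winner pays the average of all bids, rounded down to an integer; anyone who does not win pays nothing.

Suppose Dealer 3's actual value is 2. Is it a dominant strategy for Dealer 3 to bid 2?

Yes

Check each profile of the others' bids and compare truth against every alternative bid.
Others bid (2, 2, 12): truth gives 0, best alternative gives -5.
Others bid (2, 2, 2): truth gives 0, best alternative gives -2.
Others bid (2, 2, 17): truth gives 0, best alternative gives 0.
Others bid (2, 2, 22): truth gives 0, best alternative gives 0.
Others bid (2, 2, 32): truth gives 0, best alternative gives 0.
Others bid (2, 12, 2): truth gives 0, best alternative gives 0.
(Remaining 119 profiles checked similarly; truth is weakly best in each.)
In every case the truthful bid is at least as good as any alternative, so it is a dominant strategy.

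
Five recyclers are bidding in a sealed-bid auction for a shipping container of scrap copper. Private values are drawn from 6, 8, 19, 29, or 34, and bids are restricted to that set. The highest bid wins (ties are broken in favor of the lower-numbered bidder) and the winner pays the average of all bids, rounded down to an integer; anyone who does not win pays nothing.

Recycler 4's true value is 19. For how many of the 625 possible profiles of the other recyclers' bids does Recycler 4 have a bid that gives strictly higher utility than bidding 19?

Others bid (6, 6, 6, 6): truth gives 11; bid 8 gives 13 > 11. Violating.
Others bid (6, 6, 6, 8): truth gives 10; bid 8 gives 13 > 10. Violating.
Others bid (6, 6, 6, 29): truth gives 0; bid 29 gives 4 > 0. Violating.
Others bid (6, 6, 6, 34): truth gives 0; bid 34 gives 2 > 0. Violating.
Others bid (6, 6, 6, 19): truth gives 8; no alternative beats it.
Others bid (6, 6, 8, 6): truth gives 10; no alternative beats it.
(Checking all 625 profiles: 119 have a profitable deviation, 506 do not.)

119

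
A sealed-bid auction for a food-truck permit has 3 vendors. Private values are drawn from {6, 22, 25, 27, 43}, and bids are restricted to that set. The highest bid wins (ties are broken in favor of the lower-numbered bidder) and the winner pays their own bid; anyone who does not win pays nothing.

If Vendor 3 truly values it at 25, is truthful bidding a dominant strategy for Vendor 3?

No

Consider the case where Vendor 1 bids 6 and Vendor 2 bids 6.
Truthful bid 25: wins, pays 25, utility 25 - 25 = 0.
Bid 22 instead: wins, pays 22, utility 25 - 22 = 3.
Since 3 > 0, bidding 22 is strictly better here, so truthful bidding is not dominant.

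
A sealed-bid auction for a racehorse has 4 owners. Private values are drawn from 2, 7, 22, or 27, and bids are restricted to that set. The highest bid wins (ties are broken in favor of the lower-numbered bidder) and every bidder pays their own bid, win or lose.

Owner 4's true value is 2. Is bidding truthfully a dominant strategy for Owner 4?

Yes

Check each profile of the others' bids and compare truth against every alternative bid.
Others bid (2, 2, 7): truth gives -2, best alternative gives -7.
Others bid (2, 2, 22): truth gives -2, best alternative gives -7.
Others bid (2, 2, 27): truth gives -2, best alternative gives -7.
Others bid (2, 7, 2): truth gives -2, best alternative gives -7.
Others bid (2, 7, 7): truth gives -2, best alternative gives -7.
Others bid (2, 7, 22): truth gives -2, best alternative gives -7.
(Remaining 58 profiles checked similarly; truth is weakly best in each.)
In every case the truthful bid is at least as good as any alternative, so it is a dominant strategy.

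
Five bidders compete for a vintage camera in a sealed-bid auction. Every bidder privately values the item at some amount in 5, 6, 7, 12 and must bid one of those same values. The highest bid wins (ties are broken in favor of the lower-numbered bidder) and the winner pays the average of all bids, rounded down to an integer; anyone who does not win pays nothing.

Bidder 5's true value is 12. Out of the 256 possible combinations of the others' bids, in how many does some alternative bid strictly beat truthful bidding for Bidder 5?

Others bid (5, 5, 5, 5): truth gives 6; bid 6 gives 7 > 6. Violating.
Others bid (5, 5, 5, 6): truth gives 6; bid 7 gives 7 > 6. Violating.
Others bid (5, 5, 6, 5): truth gives 6; bid 7 gives 7 > 6. Violating.
Others bid (5, 5, 6, 6): truth gives 6; bid 7 gives 7 > 6. Violating.
Others bid (5, 5, 5, 7): truth gives 6; no alternative beats it.
Others bid (5, 5, 5, 12): truth gives 0; no alternative beats it.
(Checking all 256 profiles: 16 have a profitable deviation, 240 do not.)

16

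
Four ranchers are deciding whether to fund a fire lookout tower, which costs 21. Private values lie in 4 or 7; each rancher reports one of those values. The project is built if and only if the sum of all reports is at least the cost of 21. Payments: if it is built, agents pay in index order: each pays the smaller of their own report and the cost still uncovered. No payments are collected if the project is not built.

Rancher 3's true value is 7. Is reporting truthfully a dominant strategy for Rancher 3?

Consider the case where Rancher 1 reports 4, Rancher 2 reports 7 and Rancher 4 reports 7.
Truthful report 7: project built, pays 7, utility 7 - 7 = 0.
Report 4 instead: project built, pays 4, utility 7 - 4 = 3.
Since 3 > 0, reporting 4 is strictly better here, so truthful reporting is not dominant.

No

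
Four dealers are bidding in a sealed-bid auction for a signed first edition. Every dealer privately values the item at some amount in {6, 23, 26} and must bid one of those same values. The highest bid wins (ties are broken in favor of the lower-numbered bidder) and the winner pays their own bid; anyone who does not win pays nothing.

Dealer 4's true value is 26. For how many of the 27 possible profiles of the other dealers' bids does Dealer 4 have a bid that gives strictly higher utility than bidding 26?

Others bid (6, 6, 6): truth gives 0; bid 23 gives 3 > 0. Violating.
Others bid (6, 6, 23): truth gives 0; no alternative beats it.
Others bid (6, 6, 26): truth gives 0; no alternative beats it.
(Checking all 27 profiles: 1 has a profitable deviation, 26 do not.)

1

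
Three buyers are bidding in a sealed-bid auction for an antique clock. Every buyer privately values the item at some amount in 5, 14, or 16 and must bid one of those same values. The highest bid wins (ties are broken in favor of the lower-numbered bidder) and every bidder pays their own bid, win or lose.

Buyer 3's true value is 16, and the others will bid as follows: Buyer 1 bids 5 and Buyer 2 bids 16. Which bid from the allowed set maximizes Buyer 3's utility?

5

Bid 5: loses but pays 5, utility -5.
Bid 14: loses but pays 14, utility -14.
Bid 16: loses but pays 16, utility -16.
The best choice is 5 with utility -5.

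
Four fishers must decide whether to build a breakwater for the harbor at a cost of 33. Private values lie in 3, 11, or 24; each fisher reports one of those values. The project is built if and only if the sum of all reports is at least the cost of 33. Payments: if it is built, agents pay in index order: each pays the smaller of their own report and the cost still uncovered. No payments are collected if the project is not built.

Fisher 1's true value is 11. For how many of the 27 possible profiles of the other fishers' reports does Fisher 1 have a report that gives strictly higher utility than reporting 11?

20

Others report (3, 3, 24): truth gives 0; report 3 gives 8 > 0. Violating.
Others report (3, 11, 24): truth gives 0; report 3 gives 8 > 0. Violating.
Others report (3, 24, 3): truth gives 0; report 3 gives 8 > 0. Violating.
Others report (3, 24, 11): truth gives 0; report 3 gives 8 > 0. Violating.
Others report (3, 3, 3): truth gives 0; no alternative beats it.
Others report (3, 3, 11): truth gives 0; no alternative beats it.
(Checking all 27 profiles: 20 have a profitable deviation, 7 do not.)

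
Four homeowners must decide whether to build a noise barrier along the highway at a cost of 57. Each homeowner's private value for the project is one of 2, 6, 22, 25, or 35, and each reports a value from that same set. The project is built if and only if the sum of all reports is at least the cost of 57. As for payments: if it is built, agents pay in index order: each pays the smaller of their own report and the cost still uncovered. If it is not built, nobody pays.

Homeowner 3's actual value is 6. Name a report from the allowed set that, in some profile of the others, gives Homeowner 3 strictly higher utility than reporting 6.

Suppose Homeowner 1 reports 2, Homeowner 2 reports 22 and Homeowner 4 reports 35.
Report 6: project built, pays 6, utility 6 - 6 = 0.
Report 2: project built, pays 2, utility 6 - 2 = 4.
So reporting 2 beats truth here (4 > 0).

2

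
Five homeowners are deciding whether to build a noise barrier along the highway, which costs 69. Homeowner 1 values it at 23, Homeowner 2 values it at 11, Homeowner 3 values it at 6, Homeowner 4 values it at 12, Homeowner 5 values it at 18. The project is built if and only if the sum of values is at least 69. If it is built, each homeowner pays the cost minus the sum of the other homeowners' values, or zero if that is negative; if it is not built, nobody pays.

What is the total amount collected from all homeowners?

Total value 70 ≥ cost 69, so it is built.
Homeowner 1: others sum to 47; max(0, 69 - 47) = 22.
Homeowner 2: others sum to 59; max(0, 69 - 59) = 10.
Homeowner 3: others sum to 64; max(0, 69 - 64) = 5.
Homeowner 4: others sum to 58; max(0, 69 - 58) = 11.
Homeowner 5: others sum to 52; max(0, 69 - 52) = 17.
Total collected = 22 + 10 + 5 + 11 + 17 = 65.

65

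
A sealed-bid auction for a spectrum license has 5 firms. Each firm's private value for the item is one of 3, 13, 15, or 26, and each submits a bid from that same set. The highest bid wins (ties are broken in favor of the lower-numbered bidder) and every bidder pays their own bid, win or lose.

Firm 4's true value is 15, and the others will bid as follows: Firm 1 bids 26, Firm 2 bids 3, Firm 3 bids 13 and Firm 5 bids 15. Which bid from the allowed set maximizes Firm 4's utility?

3

Bid 3: loses but pays 3, utility -3.
Bid 13: loses but pays 13, utility -13.
Bid 15: loses but pays 15, utility -15.
Bid 26: loses but pays 26, utility -26.
The best choice is 3 with utility -3.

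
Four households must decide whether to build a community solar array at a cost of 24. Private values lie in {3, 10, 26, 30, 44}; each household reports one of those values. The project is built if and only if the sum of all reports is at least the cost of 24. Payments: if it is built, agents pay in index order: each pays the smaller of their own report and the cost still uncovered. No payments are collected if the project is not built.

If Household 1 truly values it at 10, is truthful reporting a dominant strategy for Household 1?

No

Consider the case where Household 2 reports 3, Household 3 reports 3 and Household 4 reports 26.
Truthful report 10: project built, pays 10, utility 10 - 10 = 0.
Report 3 instead: project built, pays 3, utility 10 - 3 = 7.
Since 7 > 0, reporting 3 is strictly better here, so truthful reporting is not dominant.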